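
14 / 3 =4.67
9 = 9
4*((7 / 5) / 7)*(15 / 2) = 6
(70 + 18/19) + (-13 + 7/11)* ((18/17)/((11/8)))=141220/2299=61.43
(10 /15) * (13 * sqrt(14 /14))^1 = 26 /3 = 8.67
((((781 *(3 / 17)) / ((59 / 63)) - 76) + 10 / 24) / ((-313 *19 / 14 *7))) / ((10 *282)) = -861587 / 100925109720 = -0.00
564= 564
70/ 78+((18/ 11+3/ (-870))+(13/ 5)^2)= 5779063/ 622050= 9.29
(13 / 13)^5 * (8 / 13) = 8 / 13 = 0.62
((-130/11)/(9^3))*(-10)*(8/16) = 650/8019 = 0.08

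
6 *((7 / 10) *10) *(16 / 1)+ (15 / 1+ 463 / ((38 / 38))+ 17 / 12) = 13817 / 12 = 1151.42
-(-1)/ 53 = 1/ 53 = 0.02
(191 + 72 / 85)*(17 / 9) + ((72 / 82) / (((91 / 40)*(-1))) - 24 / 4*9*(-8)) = 133307257 / 167895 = 793.99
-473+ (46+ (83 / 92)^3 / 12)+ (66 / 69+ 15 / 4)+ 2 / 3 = -1313072359 / 3114752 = -421.57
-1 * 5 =-5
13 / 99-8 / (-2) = 409 / 99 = 4.13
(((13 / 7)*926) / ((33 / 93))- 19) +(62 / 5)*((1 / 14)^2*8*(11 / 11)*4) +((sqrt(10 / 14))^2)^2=13016856 / 2695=4830.00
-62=-62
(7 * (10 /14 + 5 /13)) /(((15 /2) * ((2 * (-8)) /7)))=-35 /78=-0.45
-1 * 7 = -7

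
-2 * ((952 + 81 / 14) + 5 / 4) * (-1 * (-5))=-9590.36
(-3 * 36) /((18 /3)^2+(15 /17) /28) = -17136 /5717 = -3.00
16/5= 3.20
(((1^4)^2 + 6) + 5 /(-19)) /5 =128 /95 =1.35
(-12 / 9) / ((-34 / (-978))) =-652 / 17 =-38.35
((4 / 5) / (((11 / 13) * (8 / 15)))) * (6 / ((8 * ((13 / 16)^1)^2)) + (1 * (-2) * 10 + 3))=-28.12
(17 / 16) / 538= 17 / 8608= 0.00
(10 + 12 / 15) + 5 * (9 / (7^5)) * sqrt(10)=45 * sqrt(10) / 16807 + 54 / 5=10.81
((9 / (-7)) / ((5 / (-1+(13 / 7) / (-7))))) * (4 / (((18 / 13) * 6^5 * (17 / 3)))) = 403 / 18892440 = 0.00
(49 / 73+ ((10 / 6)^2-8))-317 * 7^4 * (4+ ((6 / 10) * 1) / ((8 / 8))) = -11501253937 / 3285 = -3501142.75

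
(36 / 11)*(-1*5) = -180 / 11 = -16.36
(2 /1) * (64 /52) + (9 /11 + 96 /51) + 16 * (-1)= -10.84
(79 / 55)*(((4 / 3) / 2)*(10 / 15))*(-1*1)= -316 / 495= -0.64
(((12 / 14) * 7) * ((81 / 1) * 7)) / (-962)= -1701 / 481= -3.54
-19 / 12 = -1.58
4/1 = 4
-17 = -17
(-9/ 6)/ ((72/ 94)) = -1.96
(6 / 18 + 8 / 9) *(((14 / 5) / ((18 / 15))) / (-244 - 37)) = -77 / 7587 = -0.01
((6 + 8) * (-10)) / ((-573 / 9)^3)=3780 / 6967871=0.00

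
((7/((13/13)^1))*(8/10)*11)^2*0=0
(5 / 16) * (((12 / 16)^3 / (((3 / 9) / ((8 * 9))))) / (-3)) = -1215 / 128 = -9.49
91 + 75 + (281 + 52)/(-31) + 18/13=63127/403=156.64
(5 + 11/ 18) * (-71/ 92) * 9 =-7171/ 184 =-38.97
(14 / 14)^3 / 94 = 1 / 94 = 0.01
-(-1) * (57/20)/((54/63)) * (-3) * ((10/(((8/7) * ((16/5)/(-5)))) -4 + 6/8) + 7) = 50673/512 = 98.97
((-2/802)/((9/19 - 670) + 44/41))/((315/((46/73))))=35834/4801602621375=0.00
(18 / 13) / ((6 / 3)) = 9 / 13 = 0.69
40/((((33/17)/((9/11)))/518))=1056720/121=8733.22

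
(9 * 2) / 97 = 18 / 97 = 0.19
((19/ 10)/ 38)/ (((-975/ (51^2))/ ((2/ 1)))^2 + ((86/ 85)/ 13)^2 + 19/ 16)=2540708820/ 62434688911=0.04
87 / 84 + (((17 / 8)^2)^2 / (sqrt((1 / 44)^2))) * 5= 32163009 / 7168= 4487.03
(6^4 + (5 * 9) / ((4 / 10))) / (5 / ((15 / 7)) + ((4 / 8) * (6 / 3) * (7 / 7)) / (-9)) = 25353 / 40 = 633.82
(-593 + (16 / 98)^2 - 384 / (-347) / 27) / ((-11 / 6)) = 8891996678 / 27493851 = 323.42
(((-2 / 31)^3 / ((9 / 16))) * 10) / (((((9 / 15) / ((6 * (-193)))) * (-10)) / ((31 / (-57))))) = 247040 / 492993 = 0.50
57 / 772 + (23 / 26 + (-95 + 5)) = -893621 / 10036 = -89.04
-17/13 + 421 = 5456/13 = 419.69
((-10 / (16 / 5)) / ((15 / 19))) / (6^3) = -95 / 5184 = -0.02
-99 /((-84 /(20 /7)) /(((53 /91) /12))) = 2915 /17836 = 0.16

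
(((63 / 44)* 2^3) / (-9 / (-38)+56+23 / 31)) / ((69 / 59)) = 2919084 / 16981613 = 0.17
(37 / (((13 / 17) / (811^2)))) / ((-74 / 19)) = -212443883 / 26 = -8170918.58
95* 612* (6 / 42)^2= 58140 / 49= 1186.53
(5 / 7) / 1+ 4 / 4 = 1.71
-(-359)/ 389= 359/ 389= 0.92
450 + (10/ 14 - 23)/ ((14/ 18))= 20646/ 49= 421.35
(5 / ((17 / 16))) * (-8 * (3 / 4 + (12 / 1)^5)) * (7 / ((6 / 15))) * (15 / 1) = -41803902000 / 17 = -2459053058.82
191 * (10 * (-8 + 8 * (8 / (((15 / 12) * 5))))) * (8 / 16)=2139.20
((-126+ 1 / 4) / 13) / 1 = -503 / 52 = -9.67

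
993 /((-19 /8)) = -7944 /19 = -418.11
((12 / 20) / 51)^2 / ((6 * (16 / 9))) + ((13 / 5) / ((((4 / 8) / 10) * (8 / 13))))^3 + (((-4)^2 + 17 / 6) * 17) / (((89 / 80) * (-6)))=111726436158503 / 185191200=603303.16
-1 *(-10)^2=-100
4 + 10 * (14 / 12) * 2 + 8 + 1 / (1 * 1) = 109 / 3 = 36.33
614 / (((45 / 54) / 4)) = 14736 / 5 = 2947.20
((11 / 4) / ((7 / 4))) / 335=11 / 2345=0.00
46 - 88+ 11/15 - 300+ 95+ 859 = 9191/15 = 612.73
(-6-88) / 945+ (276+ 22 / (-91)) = 3386468 / 12285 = 275.66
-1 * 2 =-2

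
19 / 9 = 2.11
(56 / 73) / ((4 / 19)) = 266 / 73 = 3.64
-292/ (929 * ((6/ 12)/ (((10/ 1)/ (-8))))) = 0.79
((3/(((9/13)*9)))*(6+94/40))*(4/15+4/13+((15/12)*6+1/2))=69806/2025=34.47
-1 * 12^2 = -144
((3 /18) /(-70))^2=1 /176400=0.00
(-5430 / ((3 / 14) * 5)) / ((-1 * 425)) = 5068 / 425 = 11.92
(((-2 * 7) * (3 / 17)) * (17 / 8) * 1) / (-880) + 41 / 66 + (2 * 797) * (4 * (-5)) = -336646177 / 10560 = -31879.37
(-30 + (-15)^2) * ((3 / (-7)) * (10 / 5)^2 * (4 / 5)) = -1872 / 7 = -267.43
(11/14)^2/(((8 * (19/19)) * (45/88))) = 1331/8820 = 0.15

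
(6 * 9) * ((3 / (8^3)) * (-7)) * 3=-1701 / 256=-6.64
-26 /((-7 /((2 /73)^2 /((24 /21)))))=13 /5329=0.00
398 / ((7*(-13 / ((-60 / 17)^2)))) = -1432800 / 26299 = -54.48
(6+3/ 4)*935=25245/ 4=6311.25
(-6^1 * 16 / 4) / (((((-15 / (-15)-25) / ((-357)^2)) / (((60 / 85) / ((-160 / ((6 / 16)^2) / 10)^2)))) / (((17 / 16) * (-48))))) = -92910321 / 262144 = -354.42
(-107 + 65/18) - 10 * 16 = -4741/18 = -263.39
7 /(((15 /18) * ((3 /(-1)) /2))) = -5.60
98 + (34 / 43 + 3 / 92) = 390945 / 3956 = 98.82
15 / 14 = 1.07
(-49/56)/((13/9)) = -63/104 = -0.61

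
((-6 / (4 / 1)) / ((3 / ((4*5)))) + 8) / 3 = -2 / 3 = -0.67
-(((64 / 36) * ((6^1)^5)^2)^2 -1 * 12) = -11555266180939764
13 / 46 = 0.28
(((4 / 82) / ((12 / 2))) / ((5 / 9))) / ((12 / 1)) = 1 / 820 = 0.00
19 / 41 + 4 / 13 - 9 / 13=42 / 533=0.08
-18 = -18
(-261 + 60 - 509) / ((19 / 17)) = -12070 / 19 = -635.26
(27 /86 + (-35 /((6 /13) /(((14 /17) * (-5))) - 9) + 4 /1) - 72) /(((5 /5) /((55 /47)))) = -313009345 /4189533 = -74.71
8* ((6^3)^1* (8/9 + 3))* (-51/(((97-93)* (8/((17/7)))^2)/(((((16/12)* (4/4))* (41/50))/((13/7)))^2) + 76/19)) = -41624115120/15695809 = -2651.93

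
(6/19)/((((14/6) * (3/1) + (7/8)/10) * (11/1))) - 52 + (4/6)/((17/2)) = -34863496/671517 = -51.92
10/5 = 2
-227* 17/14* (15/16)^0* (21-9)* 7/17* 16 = -21792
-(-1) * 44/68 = 0.65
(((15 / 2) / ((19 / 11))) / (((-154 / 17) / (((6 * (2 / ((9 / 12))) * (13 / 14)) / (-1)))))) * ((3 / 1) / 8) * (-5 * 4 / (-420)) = 3315 / 26068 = 0.13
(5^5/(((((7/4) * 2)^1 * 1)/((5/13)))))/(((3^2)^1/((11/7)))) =59.96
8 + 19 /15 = 139 /15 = 9.27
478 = 478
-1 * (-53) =53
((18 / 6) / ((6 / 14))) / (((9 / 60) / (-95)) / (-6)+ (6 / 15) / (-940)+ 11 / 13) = 16252600 / 1964223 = 8.27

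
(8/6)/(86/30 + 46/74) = 185/484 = 0.38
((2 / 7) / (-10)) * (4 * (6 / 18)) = -4 / 105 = -0.04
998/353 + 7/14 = 2349/706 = 3.33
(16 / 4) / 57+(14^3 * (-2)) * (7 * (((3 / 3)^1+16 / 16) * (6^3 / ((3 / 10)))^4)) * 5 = -5884600496947199996 / 57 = -103238605209599999.93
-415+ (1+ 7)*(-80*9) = -6175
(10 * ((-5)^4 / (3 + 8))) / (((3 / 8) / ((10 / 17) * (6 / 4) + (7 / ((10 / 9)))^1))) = 185000 / 17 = 10882.35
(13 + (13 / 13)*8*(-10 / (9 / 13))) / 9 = -923 / 81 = -11.40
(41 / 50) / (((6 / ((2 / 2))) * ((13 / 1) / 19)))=779 / 3900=0.20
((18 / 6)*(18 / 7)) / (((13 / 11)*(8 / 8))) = 594 / 91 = 6.53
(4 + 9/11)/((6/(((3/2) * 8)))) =106/11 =9.64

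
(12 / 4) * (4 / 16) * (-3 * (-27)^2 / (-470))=6561 / 1880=3.49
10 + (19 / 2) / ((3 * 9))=559 / 54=10.35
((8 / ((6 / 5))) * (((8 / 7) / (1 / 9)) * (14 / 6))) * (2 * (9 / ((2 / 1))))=1440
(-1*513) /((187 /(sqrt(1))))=-513 /187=-2.74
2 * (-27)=-54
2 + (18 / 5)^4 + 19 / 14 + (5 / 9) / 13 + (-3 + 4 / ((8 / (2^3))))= 176455063 / 1023750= 172.36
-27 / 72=-3 / 8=-0.38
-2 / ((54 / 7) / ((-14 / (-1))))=-98 / 27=-3.63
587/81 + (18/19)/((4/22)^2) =110515/3078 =35.90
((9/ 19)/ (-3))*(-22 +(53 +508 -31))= -1524/ 19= -80.21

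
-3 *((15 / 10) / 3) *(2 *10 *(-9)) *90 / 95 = 255.79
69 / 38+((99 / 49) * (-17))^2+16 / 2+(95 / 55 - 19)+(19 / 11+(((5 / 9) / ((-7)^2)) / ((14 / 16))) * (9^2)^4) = 560976921767 / 1003618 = 558954.62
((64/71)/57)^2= 4096/16378209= 0.00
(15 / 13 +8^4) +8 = 53367 / 13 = 4105.15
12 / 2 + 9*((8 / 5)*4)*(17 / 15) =1782 / 25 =71.28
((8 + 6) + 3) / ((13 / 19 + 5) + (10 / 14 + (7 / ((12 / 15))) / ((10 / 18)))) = 9044 / 11783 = 0.77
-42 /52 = -21 /26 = -0.81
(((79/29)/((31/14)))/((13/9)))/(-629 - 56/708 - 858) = -1761858/3076170331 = -0.00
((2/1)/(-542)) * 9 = -9/271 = -0.03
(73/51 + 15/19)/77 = 2152/74613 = 0.03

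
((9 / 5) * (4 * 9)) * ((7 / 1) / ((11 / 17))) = 38556 / 55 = 701.02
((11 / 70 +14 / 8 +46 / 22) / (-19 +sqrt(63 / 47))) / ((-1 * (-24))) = -5498201 / 624771840 - 6157 * sqrt(329) / 208257280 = -0.01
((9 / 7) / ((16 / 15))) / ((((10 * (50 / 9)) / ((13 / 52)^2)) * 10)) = 243 / 1792000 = 0.00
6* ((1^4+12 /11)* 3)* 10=4140 /11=376.36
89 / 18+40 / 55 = 5.67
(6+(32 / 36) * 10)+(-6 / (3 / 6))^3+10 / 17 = -262016 / 153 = -1712.52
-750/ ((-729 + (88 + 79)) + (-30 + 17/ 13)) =9750/ 7679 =1.27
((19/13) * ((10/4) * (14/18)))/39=665/9126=0.07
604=604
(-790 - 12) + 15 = -787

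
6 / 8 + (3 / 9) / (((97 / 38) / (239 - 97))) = 22457 / 1164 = 19.29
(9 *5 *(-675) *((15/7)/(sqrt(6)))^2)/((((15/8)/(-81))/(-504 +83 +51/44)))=-4637806875/11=-421618806.82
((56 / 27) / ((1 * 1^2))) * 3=56 / 9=6.22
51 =51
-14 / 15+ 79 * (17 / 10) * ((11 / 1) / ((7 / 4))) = 17708 / 21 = 843.24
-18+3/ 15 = -89/ 5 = -17.80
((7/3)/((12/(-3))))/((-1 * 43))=7/516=0.01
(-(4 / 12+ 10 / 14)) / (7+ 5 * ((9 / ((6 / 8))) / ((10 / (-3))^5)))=-110000 / 719691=-0.15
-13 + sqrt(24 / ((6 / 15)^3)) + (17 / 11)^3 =-12390 / 1331 + 5 * sqrt(15) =10.06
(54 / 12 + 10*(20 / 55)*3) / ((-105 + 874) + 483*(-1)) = 339 / 6292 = 0.05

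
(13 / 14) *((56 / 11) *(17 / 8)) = 221 / 22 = 10.05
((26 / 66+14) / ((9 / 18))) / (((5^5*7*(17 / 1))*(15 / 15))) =38 / 490875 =0.00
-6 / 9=-2 / 3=-0.67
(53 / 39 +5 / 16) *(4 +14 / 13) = 11473 / 1352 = 8.49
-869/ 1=-869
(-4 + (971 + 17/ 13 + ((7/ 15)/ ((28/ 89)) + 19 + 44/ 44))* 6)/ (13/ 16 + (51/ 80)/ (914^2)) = 5177029210016/ 705910283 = 7333.83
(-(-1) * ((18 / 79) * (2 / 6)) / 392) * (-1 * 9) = -27 / 15484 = -0.00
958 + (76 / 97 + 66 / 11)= 93584 / 97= 964.78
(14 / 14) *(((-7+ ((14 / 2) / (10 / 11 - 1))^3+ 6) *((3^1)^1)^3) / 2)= -6163209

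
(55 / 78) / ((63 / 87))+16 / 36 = 2323 / 1638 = 1.42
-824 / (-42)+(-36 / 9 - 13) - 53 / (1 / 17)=-18866 / 21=-898.38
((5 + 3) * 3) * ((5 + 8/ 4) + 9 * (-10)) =-1992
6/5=1.20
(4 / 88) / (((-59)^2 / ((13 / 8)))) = 13 / 612656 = 0.00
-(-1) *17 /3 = 17 /3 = 5.67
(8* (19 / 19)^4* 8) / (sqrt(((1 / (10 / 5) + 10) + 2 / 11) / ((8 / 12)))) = 128* sqrt(7755) / 705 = 15.99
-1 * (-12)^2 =-144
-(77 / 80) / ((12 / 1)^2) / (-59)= 77 / 679680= 0.00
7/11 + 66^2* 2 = 95839/11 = 8712.64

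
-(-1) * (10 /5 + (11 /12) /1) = 35 /12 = 2.92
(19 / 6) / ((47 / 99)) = 627 / 94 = 6.67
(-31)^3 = -29791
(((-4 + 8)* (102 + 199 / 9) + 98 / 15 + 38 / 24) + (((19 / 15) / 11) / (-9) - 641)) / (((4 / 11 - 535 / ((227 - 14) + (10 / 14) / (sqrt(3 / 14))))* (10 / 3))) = 86725961* sqrt(42) / 3481868088 + 1658831771737 / 87046702200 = 19.22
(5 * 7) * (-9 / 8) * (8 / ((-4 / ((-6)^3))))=-17010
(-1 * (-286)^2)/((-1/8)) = 654368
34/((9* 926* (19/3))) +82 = 2164079/26391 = 82.00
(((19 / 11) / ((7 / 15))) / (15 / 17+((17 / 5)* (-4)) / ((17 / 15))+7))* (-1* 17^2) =280041 / 1078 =259.78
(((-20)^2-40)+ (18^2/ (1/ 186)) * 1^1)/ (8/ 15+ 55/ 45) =2728080/ 79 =34532.66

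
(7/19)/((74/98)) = 343/703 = 0.49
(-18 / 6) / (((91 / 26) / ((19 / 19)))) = -6 / 7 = -0.86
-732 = -732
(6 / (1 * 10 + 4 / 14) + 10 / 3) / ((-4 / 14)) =-329 / 24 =-13.71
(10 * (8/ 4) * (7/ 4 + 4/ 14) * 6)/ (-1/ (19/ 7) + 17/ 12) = 389880/ 1673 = 233.04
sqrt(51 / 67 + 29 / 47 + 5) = sqrt(63247665) / 3149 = 2.53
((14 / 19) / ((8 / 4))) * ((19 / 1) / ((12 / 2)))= 7 / 6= 1.17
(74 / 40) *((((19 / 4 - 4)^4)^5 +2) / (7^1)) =81492871478261 / 153931627888640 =0.53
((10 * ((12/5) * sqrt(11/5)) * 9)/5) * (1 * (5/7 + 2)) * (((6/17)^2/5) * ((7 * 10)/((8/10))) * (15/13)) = 437.46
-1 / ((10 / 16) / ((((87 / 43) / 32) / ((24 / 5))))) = -0.02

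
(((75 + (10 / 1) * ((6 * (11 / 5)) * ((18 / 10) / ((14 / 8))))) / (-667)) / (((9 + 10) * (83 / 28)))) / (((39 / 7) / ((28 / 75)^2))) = -0.00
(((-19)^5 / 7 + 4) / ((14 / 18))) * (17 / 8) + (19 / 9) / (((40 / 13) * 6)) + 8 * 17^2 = -102041778827 / 105840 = -964113.56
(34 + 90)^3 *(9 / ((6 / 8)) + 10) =41945728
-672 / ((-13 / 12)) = 8064 / 13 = 620.31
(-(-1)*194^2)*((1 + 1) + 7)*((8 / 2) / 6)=225816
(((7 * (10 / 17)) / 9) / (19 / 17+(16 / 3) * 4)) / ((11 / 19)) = 266 / 7557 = 0.04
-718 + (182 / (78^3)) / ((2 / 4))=-718.00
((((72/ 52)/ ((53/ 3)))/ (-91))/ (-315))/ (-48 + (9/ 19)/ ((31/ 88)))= -0.00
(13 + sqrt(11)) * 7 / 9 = 7 * sqrt(11) / 9 + 91 / 9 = 12.69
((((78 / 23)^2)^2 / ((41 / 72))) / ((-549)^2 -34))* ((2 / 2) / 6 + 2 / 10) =444180672 / 1571694794785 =0.00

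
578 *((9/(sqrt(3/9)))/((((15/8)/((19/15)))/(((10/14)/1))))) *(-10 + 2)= -702848 *sqrt(3)/35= -34781.96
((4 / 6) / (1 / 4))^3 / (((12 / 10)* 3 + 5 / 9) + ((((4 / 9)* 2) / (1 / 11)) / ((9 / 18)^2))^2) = 7680 / 621203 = 0.01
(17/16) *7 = 119/16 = 7.44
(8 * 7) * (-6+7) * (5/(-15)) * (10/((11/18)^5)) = -352719360/161051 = -2190.11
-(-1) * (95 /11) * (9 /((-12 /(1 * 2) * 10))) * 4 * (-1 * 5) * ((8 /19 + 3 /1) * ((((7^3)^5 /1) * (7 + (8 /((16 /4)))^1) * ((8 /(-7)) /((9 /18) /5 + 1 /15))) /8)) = -35708444785499850 /11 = -3246222253227259.09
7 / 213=0.03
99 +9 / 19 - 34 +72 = 2612 / 19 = 137.47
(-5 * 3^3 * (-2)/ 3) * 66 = 5940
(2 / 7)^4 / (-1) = -16 / 2401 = -0.01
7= 7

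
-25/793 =-0.03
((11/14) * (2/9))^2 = 121/3969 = 0.03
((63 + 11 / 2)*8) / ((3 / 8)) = 4384 / 3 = 1461.33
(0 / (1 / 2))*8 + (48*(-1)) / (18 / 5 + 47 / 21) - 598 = -371614 / 613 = -606.22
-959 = -959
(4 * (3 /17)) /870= 2 /2465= 0.00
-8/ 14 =-4/ 7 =-0.57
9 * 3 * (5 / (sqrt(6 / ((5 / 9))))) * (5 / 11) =75 * sqrt(30) / 22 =18.67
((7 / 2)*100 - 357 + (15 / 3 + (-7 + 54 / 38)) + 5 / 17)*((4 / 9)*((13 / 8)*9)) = -30589 / 646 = -47.35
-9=-9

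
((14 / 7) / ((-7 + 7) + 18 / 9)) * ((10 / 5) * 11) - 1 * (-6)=28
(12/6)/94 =1/47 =0.02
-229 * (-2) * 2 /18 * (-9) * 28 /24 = -1603 /3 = -534.33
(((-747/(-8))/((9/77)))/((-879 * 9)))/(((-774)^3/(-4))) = -6391/7336421285328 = -0.00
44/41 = 1.07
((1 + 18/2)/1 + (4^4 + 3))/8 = 269/8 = 33.62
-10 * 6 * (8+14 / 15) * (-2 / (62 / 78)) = 41808 / 31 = 1348.65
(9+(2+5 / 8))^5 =6956883693 / 32768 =212307.24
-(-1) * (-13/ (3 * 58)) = -13/ 174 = -0.07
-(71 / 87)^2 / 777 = -5041 / 5881113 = -0.00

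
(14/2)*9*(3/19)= 9.95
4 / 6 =2 / 3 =0.67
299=299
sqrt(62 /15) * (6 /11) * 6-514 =-514 +12 * sqrt(930) /55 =-507.35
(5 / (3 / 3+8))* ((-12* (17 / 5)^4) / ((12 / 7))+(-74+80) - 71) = -208424 / 375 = -555.80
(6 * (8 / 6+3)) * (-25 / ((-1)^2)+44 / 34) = -10478 / 17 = -616.35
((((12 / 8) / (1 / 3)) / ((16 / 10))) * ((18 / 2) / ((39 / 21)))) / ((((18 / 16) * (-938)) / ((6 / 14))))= -135 / 24388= -0.01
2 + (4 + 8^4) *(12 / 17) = 2896.12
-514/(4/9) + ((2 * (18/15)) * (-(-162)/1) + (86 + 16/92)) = -156751/230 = -681.53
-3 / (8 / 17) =-51 / 8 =-6.38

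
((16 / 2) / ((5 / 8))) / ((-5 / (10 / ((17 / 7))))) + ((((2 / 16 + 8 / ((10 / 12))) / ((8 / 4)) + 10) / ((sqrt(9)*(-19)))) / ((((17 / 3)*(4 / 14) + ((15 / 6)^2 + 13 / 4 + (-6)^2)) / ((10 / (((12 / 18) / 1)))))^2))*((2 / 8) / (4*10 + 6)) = -10.54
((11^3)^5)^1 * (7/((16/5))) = 146203685929547785/16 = 9137730370596736.56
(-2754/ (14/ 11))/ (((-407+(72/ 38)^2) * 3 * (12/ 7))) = 607563/ 582524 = 1.04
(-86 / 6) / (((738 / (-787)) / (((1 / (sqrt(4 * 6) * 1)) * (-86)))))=-268.32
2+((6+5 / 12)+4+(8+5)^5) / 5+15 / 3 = 4456061 / 60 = 74267.68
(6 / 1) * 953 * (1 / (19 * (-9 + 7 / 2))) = -11436 / 209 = -54.72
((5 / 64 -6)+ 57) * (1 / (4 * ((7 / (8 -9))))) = -467 / 256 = -1.82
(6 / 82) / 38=3 / 1558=0.00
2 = 2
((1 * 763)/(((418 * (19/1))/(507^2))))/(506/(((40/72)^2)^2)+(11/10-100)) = 9429249375/1990420069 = 4.74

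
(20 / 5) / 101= 4 / 101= 0.04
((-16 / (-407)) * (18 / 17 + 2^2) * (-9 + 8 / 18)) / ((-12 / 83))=199864 / 16983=11.77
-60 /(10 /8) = -48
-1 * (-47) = 47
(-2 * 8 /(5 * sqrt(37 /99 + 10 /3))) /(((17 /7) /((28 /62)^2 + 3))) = -1034544 * sqrt(4037) /29978395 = -2.19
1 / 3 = 0.33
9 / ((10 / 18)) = 16.20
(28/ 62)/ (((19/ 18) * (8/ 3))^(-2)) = 80864/ 22599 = 3.58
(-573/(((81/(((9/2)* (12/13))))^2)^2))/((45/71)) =-216976/34701615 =-0.01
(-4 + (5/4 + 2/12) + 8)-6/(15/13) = 13/60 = 0.22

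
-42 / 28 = -3 / 2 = -1.50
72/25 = 2.88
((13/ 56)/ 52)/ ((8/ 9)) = 9/ 1792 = 0.01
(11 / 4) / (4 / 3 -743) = -33 / 8900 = -0.00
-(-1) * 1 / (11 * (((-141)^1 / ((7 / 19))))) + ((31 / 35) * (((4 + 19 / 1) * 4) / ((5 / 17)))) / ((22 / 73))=430993999 / 468825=919.31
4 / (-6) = -2 / 3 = -0.67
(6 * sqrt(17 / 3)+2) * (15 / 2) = 15+15 * sqrt(51) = 122.12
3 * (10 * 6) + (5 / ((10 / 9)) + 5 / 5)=371 / 2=185.50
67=67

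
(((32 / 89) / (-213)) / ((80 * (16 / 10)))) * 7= -7 / 75828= -0.00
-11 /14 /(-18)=11 /252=0.04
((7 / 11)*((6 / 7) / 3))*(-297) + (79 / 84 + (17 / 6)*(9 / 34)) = -2197 / 42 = -52.31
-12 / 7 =-1.71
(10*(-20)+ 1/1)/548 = -0.36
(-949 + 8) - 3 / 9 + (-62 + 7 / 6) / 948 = -5354669 / 5688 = -941.40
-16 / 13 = -1.23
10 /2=5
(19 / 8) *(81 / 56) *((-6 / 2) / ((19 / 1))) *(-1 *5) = 1215 / 448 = 2.71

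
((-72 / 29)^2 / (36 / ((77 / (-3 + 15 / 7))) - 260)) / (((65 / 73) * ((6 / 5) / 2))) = -16997904 / 383628037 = -0.04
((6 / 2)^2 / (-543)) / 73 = -3 / 13213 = -0.00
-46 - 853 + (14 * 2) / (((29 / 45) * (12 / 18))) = -24181 / 29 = -833.83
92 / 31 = 2.97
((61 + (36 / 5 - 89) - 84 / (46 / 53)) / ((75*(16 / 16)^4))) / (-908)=6761 / 3915750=0.00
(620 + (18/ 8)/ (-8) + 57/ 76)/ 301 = 19855/ 9632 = 2.06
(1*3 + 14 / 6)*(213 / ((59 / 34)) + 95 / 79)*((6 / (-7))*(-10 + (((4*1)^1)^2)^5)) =-594139278.73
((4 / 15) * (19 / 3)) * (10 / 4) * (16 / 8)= 76 / 9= 8.44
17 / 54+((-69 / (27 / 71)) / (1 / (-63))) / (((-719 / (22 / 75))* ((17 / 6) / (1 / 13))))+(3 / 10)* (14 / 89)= 4494067021 / 19091714850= 0.24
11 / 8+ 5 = 51 / 8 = 6.38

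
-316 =-316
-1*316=-316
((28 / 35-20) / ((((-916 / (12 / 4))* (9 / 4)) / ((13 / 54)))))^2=43264 / 955737225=0.00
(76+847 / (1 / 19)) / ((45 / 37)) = 598253 / 45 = 13294.51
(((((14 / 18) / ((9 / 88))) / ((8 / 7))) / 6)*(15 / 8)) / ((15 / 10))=2695 / 1944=1.39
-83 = -83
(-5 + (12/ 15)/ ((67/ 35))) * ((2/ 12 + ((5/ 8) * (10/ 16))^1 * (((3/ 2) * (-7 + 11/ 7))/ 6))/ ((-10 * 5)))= -299939/ 9004800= -0.03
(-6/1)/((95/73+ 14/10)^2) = -399675/486098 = -0.82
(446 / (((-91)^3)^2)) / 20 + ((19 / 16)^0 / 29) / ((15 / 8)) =9085908052057 / 494046249275670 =0.02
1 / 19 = 0.05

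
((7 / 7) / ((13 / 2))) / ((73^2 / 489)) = 978 / 69277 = 0.01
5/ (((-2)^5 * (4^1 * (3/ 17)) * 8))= -85/ 3072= -0.03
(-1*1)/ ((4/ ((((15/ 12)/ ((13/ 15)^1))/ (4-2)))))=-75/ 416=-0.18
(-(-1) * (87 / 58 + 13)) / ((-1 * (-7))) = 29 / 14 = 2.07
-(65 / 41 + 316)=-13021 / 41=-317.59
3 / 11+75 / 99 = 34 / 33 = 1.03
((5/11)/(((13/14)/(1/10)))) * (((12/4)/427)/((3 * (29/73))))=73/252967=0.00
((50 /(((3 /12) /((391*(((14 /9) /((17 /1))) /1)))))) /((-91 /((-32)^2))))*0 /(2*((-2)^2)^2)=0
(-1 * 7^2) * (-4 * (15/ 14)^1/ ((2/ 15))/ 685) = 315/ 137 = 2.30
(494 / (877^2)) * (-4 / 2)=-988 / 769129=-0.00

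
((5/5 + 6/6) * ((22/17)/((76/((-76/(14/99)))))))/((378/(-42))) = 242/119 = 2.03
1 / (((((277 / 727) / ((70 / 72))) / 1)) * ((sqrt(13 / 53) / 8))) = 50890 * sqrt(689) / 32409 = 41.22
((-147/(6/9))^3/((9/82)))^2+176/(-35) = 5342964341141145619/560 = 9541007752037760.03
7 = 7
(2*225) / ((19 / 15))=6750 / 19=355.26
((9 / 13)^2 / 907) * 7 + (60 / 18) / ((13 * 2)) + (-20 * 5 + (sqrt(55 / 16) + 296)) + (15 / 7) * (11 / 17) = sqrt(55) / 4 + 10808611225 / 54722031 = 199.37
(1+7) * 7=56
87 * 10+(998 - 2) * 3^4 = 81546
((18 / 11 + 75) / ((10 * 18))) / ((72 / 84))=1967 / 3960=0.50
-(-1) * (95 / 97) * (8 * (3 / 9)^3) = 760 / 2619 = 0.29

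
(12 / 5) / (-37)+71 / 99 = 11947 / 18315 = 0.65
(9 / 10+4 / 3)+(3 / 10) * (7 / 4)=331 / 120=2.76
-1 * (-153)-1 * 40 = 113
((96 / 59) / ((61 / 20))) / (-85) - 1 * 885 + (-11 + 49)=-51822385 / 61183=-847.01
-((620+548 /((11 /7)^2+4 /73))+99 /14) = -106708335 /126406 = -844.17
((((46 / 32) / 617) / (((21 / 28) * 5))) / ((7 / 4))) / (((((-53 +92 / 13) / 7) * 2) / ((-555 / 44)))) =11063 / 32414712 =0.00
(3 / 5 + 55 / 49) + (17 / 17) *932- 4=227782 / 245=929.72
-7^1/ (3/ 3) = -7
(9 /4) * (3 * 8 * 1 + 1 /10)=2169 /40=54.22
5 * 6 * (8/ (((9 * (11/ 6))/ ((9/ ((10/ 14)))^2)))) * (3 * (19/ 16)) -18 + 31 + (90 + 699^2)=27331186/ 55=496930.65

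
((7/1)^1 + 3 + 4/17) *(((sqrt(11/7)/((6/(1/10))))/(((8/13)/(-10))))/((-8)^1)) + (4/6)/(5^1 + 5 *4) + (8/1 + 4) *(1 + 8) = 108.46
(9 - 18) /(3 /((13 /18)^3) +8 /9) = -177957 /175040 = -1.02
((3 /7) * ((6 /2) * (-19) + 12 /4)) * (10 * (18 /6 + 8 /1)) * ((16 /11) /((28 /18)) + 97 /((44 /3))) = -941625 /49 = -19216.84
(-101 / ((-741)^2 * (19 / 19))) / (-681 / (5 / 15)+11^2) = 101 / 1055333682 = 0.00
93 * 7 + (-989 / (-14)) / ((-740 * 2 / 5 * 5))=13487731 / 20720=650.95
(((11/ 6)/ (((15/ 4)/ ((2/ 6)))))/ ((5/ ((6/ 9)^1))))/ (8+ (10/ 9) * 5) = 0.00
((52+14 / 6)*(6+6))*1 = 652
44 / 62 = 22 / 31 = 0.71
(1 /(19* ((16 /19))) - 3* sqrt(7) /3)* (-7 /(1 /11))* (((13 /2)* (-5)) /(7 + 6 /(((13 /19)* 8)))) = 65065 /3368 - 130130* sqrt(7) /421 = -798.48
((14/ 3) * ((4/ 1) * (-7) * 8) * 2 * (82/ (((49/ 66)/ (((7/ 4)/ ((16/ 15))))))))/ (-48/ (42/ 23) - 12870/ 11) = 1325940/ 4187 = 316.68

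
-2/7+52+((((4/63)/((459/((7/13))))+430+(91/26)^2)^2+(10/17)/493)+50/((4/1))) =1832700553023991619/9367271654832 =195649.34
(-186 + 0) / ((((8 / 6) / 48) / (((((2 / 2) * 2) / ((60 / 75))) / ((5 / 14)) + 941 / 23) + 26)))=-11383200 / 23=-494921.74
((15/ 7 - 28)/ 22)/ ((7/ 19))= -3439/ 1078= -3.19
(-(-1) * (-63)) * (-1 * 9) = 567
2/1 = 2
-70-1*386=-456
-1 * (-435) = 435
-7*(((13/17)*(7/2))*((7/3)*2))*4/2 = -8918/51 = -174.86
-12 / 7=-1.71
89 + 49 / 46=4143 / 46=90.07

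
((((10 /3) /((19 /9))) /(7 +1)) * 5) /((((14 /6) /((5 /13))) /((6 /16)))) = 3375 /55328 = 0.06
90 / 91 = 0.99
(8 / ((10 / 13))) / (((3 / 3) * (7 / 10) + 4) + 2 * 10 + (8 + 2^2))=104 / 367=0.28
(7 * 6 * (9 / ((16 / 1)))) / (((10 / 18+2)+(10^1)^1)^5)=11160261 / 147394814344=0.00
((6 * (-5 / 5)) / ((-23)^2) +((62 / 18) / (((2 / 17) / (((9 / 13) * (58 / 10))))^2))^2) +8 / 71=16099881.41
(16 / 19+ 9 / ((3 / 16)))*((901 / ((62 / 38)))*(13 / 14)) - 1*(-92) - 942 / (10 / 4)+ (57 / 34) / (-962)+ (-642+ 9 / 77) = 24118.62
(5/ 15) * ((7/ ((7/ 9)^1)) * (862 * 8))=20688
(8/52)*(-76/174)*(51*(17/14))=-10982/2639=-4.16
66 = 66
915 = 915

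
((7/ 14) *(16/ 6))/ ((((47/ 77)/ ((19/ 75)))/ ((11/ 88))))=1463/ 21150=0.07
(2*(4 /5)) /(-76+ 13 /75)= -120 /5687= -0.02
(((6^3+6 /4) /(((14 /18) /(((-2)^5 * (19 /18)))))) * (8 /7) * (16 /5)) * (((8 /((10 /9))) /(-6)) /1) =10156032 /245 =41453.19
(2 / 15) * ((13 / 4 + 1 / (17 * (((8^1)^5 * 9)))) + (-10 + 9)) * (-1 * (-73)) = 164693621 / 7520256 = 21.90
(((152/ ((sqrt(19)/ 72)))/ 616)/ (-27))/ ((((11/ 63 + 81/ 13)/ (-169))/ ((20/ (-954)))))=-0.08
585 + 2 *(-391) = -197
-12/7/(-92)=3/161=0.02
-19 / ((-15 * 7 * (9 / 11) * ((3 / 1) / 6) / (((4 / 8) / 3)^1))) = 209 / 2835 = 0.07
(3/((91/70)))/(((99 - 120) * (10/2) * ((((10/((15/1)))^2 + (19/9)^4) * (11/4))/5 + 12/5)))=-52488/32405737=-0.00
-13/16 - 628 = -10061/16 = -628.81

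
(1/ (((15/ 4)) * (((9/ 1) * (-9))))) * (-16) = 64/ 1215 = 0.05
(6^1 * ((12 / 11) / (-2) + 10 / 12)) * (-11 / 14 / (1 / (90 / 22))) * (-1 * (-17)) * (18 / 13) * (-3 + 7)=-523260 / 1001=-522.74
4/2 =2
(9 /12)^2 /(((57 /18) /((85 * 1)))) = 2295 /152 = 15.10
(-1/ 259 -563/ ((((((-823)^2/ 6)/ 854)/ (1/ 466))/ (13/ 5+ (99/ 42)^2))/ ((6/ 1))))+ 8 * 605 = 989077311757848/ 204373865815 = 4839.55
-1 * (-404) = 404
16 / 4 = 4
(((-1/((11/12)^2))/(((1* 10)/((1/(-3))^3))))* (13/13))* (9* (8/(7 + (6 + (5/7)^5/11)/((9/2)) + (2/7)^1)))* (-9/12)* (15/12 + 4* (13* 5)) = -103463892/14347423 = -7.21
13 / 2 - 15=-17 / 2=-8.50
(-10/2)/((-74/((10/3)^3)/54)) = 5000/37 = 135.14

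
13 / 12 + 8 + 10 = 229 / 12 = 19.08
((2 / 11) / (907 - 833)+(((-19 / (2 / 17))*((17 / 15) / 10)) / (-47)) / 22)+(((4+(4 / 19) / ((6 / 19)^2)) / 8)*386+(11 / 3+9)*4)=11897975651 / 34432200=345.55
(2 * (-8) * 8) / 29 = -128 / 29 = -4.41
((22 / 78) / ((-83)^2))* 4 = 44 / 268671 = 0.00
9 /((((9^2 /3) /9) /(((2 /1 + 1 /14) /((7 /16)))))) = 14.20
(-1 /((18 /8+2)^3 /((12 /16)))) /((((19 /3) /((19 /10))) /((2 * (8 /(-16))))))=72 /24565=0.00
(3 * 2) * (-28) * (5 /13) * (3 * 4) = -10080 /13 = -775.38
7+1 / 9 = 64 / 9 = 7.11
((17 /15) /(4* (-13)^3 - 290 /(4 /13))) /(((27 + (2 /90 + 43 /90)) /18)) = -136 /1783925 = -0.00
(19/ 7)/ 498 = 0.01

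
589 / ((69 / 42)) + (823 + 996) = 50083 / 23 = 2177.52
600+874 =1474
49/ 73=0.67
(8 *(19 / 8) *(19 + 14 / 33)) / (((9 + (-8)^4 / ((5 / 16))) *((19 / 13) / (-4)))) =-166660 / 2164173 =-0.08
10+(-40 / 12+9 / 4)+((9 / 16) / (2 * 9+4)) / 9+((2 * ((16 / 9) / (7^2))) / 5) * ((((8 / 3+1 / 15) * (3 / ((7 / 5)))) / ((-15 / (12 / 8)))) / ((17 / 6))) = 8.92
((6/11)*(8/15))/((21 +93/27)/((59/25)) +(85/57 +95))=10089/3705625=0.00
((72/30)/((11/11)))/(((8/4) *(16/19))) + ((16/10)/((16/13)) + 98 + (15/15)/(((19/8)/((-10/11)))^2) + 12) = 197213629/1747240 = 112.87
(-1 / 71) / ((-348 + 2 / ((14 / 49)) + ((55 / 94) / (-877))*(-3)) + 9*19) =82438 / 995014945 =0.00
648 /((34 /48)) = 15552 /17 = 914.82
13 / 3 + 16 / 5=113 / 15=7.53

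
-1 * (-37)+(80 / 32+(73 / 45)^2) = 170633 / 4050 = 42.13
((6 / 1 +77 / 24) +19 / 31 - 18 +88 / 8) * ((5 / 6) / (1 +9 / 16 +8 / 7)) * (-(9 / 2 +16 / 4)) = -1248905 / 169074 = -7.39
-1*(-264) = 264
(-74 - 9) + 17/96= -7951/96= -82.82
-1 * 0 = 0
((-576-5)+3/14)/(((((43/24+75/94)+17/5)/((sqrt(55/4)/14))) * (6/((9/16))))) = -2.41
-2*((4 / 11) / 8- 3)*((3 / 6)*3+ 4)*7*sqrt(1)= 227.50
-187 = -187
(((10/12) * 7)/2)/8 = 35/96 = 0.36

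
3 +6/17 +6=159/17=9.35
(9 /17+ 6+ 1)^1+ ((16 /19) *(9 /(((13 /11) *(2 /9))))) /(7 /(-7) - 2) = -8776 /4199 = -2.09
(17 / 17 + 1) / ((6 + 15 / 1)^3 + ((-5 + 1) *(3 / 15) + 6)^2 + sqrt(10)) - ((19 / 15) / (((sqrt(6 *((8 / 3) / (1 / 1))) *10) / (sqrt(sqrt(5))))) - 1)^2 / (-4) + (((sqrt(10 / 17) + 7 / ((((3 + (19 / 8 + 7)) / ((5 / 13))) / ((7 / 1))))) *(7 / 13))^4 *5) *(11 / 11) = -19 *5^(1 / 4) / 1200 - 1250 *sqrt(10) / 53917298151 + 361 *sqrt(5) / 1440000 + 7705622670088000 *sqrt(170) / 17595713932712487 + 9926427062481834944770124547973 / 1627992115961234875977344997492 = 11.78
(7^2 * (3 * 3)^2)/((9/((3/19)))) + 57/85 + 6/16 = 913149/12920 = 70.68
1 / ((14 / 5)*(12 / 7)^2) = 35 / 288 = 0.12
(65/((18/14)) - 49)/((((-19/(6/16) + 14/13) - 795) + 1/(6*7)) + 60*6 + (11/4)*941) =5096/6890031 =0.00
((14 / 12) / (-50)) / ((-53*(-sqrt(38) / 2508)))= -77*sqrt(38) / 2650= -0.18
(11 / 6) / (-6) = -11 / 36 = -0.31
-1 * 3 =-3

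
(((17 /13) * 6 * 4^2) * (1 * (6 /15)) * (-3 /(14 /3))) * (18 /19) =-264384 /8645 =-30.58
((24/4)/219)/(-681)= -2/49713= -0.00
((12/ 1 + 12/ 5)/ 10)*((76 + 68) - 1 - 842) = -25164/ 25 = -1006.56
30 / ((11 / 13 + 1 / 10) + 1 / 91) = 31.34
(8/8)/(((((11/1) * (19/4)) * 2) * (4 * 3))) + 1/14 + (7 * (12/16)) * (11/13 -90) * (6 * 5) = -1602349823/114114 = -14041.66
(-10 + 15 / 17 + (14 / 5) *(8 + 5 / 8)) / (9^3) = 5111 / 247860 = 0.02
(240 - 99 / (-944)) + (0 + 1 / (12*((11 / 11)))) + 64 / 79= 53918075 / 223728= 241.00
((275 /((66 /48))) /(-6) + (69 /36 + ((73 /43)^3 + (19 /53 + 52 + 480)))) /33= 25578265505 /1668692916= 15.33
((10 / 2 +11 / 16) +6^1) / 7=187 / 112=1.67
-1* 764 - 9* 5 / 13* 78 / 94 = -36043 / 47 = -766.87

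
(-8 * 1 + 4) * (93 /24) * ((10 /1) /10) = -31 /2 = -15.50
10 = 10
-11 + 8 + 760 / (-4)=-193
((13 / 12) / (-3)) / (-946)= 13 / 34056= 0.00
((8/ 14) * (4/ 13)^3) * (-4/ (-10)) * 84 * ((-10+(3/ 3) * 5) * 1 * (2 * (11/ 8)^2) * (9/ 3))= -69696/ 2197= -31.72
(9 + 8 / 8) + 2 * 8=26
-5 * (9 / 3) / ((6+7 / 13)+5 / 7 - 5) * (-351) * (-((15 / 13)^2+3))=-10123.02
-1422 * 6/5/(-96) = 711/40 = 17.78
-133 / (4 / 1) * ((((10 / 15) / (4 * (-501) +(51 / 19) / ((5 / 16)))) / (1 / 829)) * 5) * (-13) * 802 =-273015626975 / 568692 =-480076.43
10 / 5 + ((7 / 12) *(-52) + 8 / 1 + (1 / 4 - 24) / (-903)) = -73349 / 3612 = -20.31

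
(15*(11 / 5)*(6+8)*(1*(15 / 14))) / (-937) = -495 / 937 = -0.53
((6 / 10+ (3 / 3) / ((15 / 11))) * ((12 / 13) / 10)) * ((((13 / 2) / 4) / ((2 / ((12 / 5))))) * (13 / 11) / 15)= 26 / 1375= 0.02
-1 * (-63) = 63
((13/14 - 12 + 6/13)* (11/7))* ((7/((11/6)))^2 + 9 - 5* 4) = -59.66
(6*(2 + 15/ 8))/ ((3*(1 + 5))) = 31/ 24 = 1.29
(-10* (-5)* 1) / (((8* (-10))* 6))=-5 / 48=-0.10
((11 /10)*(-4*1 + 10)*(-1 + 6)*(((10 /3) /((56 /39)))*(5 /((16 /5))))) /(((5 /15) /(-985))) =-158461875 /448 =-353709.54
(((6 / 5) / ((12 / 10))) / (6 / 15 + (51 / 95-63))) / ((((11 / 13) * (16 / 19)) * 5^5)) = -4693 / 648560000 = -0.00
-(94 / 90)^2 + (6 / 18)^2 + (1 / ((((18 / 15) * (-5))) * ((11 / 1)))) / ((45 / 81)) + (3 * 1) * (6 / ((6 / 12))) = 1558937 / 44550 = 34.99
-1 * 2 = -2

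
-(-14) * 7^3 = 4802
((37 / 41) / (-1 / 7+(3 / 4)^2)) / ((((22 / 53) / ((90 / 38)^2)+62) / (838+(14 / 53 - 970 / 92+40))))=2219056871850 / 73817644883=30.06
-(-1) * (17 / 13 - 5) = -48 / 13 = -3.69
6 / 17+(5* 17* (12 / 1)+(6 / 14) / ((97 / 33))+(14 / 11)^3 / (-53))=830937848039 / 814277849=1020.46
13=13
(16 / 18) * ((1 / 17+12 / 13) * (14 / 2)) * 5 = 60760 / 1989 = 30.55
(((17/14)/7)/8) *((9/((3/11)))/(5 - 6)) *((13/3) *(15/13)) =-2805/784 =-3.58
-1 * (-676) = 676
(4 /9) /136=1 /306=0.00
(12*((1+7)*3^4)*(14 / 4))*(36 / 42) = 23328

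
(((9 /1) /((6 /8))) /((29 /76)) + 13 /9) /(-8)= -8585 /2088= -4.11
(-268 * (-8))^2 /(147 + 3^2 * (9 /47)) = 108023296 /3495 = 30907.95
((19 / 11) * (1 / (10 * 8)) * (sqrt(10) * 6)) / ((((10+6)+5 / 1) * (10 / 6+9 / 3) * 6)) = 19 * sqrt(10) / 86240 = 0.00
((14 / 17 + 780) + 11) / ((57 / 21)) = 94227 / 323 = 291.72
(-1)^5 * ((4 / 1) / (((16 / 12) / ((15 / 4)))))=-45 / 4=-11.25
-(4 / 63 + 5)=-319 / 63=-5.06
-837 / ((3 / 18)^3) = -180792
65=65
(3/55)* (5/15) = 0.02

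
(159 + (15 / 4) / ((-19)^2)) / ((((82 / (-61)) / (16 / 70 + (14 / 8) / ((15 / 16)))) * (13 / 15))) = -770344905 / 2693782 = -285.97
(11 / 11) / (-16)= -1 / 16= -0.06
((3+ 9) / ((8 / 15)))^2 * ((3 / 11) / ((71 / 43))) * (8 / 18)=29025 / 781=37.16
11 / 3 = 3.67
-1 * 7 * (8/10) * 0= 0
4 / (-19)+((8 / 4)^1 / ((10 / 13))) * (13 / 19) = 149 / 95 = 1.57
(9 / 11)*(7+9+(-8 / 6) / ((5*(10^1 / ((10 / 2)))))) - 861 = -848.02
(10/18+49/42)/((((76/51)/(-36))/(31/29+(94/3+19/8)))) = -12756035/8816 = -1446.92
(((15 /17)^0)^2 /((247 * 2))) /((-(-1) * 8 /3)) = 3 /3952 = 0.00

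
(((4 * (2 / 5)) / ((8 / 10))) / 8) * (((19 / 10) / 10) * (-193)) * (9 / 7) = -33003 / 2800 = -11.79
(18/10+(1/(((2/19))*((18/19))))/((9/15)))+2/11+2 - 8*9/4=2.69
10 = 10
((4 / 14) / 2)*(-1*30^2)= -128.57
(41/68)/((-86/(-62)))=1271/2924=0.43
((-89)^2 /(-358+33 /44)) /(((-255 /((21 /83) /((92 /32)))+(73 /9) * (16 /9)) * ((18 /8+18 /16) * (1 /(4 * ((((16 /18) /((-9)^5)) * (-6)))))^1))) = 908443648 /1103539802356197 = 0.00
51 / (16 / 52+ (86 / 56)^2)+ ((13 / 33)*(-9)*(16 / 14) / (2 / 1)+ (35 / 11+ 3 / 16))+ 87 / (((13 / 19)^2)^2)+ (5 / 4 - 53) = 349655480070103 / 956140481296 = 365.69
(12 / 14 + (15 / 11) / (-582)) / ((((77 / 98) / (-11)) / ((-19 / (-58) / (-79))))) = 242611 / 4888994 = 0.05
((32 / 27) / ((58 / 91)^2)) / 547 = 66248 / 12420729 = 0.01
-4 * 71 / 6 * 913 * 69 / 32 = -1490929 / 16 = -93183.06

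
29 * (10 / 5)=58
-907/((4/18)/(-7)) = 57141/2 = 28570.50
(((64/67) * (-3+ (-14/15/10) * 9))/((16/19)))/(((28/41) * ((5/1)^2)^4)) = -74784/4580078125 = -0.00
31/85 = 0.36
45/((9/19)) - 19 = 76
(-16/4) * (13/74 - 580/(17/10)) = 857958/629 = 1364.00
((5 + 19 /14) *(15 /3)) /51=445 /714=0.62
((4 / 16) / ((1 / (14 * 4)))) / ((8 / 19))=133 / 4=33.25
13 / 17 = 0.76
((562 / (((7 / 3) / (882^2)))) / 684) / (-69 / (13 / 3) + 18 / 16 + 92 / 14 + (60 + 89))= 421000944 / 216353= 1945.90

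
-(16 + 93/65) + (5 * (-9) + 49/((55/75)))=3137/715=4.39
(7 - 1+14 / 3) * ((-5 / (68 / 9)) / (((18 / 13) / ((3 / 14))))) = -130 / 119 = -1.09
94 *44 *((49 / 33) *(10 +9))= 350056 / 3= 116685.33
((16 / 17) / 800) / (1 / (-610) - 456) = -61 / 23643685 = -0.00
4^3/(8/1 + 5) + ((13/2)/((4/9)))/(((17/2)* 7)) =31985/6188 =5.17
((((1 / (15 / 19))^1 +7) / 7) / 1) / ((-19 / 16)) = -1984 / 1995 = -0.99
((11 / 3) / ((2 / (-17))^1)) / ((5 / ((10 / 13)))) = -187 / 39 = -4.79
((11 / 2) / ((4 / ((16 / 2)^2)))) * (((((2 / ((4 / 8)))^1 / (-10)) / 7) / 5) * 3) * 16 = -8448 / 175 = -48.27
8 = 8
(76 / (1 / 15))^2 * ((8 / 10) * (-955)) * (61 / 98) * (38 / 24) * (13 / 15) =-41555388680 / 49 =-848069156.73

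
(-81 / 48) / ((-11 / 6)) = 81 / 88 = 0.92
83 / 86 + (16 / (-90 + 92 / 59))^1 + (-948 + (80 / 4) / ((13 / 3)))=-942.60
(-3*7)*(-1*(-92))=-1932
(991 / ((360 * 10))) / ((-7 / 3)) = -991 / 8400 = -0.12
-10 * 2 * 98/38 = -980/19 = -51.58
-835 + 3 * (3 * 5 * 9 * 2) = -25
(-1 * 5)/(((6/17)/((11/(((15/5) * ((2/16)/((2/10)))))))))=-748/9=-83.11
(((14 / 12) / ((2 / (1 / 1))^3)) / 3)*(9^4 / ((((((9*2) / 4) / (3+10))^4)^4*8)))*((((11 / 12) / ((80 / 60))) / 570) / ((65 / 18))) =126122040386719625248 / 402462089485425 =313376.20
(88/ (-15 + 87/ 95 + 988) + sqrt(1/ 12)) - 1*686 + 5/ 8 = -253615623/ 370088 + sqrt(3)/ 6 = -685.00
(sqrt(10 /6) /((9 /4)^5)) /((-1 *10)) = -512 *sqrt(15) /885735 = -0.00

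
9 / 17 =0.53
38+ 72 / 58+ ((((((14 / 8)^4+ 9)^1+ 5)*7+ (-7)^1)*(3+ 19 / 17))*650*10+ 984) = 3891825193 / 928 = 4193777.15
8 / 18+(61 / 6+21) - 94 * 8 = -12967 / 18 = -720.39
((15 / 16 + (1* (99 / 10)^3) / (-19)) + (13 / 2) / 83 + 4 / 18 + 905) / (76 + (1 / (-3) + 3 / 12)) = 24274846169 / 2154970500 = 11.26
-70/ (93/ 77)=-5390/ 93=-57.96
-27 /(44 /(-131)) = 80.39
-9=-9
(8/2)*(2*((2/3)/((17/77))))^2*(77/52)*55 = 401749040/33813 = 11881.50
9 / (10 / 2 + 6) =9 / 11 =0.82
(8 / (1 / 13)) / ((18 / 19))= 988 / 9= 109.78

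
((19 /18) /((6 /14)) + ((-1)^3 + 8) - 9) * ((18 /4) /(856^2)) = 25 /8792832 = 0.00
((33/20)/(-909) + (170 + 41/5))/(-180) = -1079881/1090800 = -0.99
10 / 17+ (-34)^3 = -668158 / 17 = -39303.41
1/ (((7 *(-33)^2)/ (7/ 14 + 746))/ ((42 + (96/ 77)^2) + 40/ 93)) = 18104806273/ 4203299331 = 4.31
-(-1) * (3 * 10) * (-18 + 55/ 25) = -474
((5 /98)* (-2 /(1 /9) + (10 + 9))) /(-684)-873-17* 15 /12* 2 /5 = -59088713 /67032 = -881.50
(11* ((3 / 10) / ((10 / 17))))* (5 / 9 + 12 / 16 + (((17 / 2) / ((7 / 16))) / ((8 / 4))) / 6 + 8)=514811 / 8400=61.29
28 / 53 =0.53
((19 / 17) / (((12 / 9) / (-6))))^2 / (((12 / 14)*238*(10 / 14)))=68229 / 393040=0.17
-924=-924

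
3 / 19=0.16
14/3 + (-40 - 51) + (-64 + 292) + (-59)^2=10868/3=3622.67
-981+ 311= -670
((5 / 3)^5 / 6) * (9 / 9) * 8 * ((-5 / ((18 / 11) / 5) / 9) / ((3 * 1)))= -1718750 / 177147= -9.70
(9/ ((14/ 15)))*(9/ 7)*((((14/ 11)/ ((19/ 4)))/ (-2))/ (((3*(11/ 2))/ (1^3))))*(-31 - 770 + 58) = 1203660/ 16093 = 74.79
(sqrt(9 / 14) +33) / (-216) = -11 / 72 - sqrt(14) / 1008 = -0.16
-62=-62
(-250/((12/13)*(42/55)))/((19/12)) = -89375/399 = -224.00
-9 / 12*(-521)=1563 / 4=390.75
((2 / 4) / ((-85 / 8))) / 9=-4 / 765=-0.01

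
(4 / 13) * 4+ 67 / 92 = 2343 / 1196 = 1.96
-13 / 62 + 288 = 17843 / 62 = 287.79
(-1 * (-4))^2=16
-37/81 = -0.46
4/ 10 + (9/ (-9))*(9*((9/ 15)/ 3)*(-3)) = 29/ 5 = 5.80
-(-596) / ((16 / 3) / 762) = 85153.50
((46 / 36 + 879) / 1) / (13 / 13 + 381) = 15845 / 6876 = 2.30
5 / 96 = 0.05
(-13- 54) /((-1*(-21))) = -67 /21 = -3.19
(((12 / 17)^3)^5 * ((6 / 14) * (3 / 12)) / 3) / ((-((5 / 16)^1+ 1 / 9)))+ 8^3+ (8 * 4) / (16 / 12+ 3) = 8252656139014059045641248 / 15889310358930987466943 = 519.38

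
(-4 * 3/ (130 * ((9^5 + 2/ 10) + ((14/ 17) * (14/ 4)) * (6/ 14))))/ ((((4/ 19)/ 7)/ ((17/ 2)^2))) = -14739/ 3924856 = -0.00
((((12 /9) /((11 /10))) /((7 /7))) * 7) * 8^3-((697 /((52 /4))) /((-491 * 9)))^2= 157703535822181 /36301735899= 4344.24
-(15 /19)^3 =-3375 /6859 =-0.49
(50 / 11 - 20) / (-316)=85 / 1738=0.05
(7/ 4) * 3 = 21/ 4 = 5.25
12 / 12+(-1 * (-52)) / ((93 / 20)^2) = 29449 / 8649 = 3.40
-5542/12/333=-2771/1998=-1.39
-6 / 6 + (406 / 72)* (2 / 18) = -121 / 324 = -0.37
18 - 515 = -497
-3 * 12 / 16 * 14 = -31.50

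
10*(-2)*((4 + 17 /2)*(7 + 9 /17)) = -1882.35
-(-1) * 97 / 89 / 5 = 97 / 445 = 0.22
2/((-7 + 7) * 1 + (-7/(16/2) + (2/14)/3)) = -336/139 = -2.42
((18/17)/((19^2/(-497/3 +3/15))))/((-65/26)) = 1752/9025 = 0.19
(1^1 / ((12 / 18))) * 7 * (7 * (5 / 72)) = 245 / 48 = 5.10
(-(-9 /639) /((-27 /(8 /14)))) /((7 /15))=-20 /31311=-0.00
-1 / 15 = -0.07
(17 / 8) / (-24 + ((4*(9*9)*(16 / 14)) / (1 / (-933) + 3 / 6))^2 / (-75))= -1061782225 / 3681544212672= -0.00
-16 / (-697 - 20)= 0.02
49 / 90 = 0.54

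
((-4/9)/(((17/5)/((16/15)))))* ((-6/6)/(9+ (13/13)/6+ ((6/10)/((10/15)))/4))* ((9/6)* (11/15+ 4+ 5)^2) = 5456896/2586465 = 2.11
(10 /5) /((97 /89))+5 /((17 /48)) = 26306 /1649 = 15.95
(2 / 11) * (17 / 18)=17 / 99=0.17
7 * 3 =21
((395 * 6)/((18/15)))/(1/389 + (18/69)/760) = 6714723500/9907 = 677775.66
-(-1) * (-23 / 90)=-23 / 90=-0.26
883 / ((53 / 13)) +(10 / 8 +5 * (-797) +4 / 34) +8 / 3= -40700485 / 10812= -3764.38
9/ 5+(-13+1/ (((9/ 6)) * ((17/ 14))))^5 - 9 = -516236942893411/ 1725126255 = -299245.89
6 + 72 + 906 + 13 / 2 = 1981 / 2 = 990.50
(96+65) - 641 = -480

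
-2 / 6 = -1 / 3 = -0.33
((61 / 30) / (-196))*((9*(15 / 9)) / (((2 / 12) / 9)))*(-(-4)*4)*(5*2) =-65880 / 49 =-1344.49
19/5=3.80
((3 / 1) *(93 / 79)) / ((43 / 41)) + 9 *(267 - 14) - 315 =1965.37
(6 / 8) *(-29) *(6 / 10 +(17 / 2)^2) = -126759 / 80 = -1584.49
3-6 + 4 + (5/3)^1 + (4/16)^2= 131/48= 2.73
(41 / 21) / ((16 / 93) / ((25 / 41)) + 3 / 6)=63550 / 25459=2.50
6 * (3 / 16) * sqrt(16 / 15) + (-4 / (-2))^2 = 3 * sqrt(15) / 10 + 4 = 5.16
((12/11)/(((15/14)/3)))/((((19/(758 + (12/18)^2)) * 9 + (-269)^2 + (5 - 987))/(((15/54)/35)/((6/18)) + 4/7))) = 136520/5359580523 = 0.00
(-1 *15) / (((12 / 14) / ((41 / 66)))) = -1435 / 132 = -10.87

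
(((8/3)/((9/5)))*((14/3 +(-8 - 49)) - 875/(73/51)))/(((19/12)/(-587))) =13649957120/37449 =364494.57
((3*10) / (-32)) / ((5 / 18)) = -27 / 8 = -3.38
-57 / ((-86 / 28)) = 798 / 43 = 18.56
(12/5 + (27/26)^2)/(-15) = -3919/16900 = -0.23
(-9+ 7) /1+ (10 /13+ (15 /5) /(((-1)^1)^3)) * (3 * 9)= -809 /13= -62.23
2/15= 0.13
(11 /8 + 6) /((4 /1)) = 59 /32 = 1.84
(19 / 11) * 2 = 38 / 11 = 3.45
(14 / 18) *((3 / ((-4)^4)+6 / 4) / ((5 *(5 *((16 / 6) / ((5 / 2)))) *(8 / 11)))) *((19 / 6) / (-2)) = -62909 / 655360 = -0.10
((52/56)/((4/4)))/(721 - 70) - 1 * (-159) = 1449139/9114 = 159.00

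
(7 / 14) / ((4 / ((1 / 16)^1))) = 0.01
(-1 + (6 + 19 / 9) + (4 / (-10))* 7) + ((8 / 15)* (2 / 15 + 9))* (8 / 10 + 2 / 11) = 112534 / 12375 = 9.09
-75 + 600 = 525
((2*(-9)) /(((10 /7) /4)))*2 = -504 /5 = -100.80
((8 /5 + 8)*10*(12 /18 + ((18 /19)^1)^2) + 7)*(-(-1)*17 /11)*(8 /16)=964495 /7942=121.44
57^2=3249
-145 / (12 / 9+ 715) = -435 / 2149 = -0.20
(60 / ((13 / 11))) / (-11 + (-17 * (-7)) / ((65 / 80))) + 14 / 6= 4769 / 1761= 2.71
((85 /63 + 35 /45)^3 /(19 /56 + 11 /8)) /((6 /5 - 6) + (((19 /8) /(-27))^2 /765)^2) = -350383378284748800 /299623030489747391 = -1.17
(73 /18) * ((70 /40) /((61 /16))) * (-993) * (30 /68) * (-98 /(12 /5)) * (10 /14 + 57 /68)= 51700.23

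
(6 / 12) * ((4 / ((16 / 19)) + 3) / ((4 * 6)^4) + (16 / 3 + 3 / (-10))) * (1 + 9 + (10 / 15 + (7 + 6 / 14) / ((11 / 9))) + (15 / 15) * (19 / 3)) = 8478559229 / 145981440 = 58.08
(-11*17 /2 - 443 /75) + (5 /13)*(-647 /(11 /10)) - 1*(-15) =-6663023 /21450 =-310.63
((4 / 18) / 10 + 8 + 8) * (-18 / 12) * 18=-2163 / 5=-432.60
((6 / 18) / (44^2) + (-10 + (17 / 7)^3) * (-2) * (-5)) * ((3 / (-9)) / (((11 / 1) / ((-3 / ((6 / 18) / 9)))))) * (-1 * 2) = -775196847 / 3652264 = -212.25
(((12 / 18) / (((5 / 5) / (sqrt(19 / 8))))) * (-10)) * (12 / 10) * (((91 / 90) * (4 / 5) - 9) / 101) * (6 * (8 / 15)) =58976 * sqrt(38) / 113625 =3.20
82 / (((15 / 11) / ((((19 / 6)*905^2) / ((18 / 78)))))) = 18247385585 / 27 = 675829095.74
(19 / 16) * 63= 1197 / 16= 74.81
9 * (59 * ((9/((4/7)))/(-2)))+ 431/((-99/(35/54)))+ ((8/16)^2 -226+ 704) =-79253311/21384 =-3706.20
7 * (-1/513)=-7/513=-0.01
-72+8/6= -212/3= -70.67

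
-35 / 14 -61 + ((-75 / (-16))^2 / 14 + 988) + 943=6698745 / 3584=1869.07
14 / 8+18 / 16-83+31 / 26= -8209 / 104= -78.93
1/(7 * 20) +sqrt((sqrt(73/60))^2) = 1/140 +sqrt(1095)/30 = 1.11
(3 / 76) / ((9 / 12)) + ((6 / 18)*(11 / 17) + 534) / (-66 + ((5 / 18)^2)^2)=-17996011313 / 2237676493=-8.04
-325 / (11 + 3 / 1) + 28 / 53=-16833 / 742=-22.69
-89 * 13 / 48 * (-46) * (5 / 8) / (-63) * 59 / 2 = -7850245 / 24192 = -324.50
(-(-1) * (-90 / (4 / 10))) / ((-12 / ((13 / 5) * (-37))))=-7215 / 4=-1803.75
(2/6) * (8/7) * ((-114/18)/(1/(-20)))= 3040/63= 48.25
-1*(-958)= 958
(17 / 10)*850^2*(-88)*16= -1729376000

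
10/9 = 1.11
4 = 4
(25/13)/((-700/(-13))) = 1/28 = 0.04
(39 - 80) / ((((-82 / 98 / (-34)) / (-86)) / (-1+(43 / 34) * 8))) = 1306340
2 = 2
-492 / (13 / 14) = -6888 / 13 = -529.85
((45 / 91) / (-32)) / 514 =-45 / 1496768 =-0.00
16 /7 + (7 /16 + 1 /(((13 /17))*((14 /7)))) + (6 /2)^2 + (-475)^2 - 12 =328510549 /1456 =225625.38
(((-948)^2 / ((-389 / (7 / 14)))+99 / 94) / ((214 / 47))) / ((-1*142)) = 42200577 / 23641864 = 1.78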